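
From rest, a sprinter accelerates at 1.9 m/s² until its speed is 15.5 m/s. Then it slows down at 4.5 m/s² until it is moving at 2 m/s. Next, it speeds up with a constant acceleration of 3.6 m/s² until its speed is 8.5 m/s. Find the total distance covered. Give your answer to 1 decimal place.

Phase 1 (accelerating): v₀ = 0 m/s, a = 1.9 m/s².
v = v₀ + at → t = (15.5 − 0) / 1.9 = 8.16 s
v² = v₀² + 2aΔx → Δx = (15.5² − 0²)/(2·1.9) = 63.2 m

Phase 2 (decelerating): v₀ = 15.5 m/s, a = -4.5 m/s².
v = v₀ + at → t = (2 − 15.5) / -4.5 = 3.00 s
v² = v₀² + 2aΔx → Δx = (2² − 15.5²)/(2·-4.5) = 26.2 m

Phase 3 (accelerating): v₀ = 2.00 m/s, a = 3.6 m/s².
v = v₀ + at → t = (8.5 − 2.00) / 3.6 = 1.81 s
v² = v₀² + 2aΔx → Δx = (8.5² − 2.00²)/(2·3.6) = 9.48 m
Total distance = 63.2 + 26.2 + 9.48 = 99.0 m

99.0 m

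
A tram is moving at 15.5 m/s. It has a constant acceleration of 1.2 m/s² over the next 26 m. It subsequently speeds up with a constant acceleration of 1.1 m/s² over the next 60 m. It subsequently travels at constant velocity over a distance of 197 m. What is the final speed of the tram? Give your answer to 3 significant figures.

20.8 m/s

Phase 1 (accelerating): v₀ = 15.5 m/s, a = 1.2 m/s².
v² = v₀² + 2aΔx = 15.5² + 2·1.2·26 = 303 → v = 17.4 m/s
t = (v − v₀)/a = (17.4 − 15.5)/1.2 = 1.58 s

Phase 2 (accelerating): v₀ = 17.4 m/s, a = 1.1 m/s².
v² = v₀² + 2aΔx = 17.4² + 2·1.1·60 = 435 → v = 20.8 m/s
t = (v − v₀)/a = (20.8 − 17.4)/1.1 = 3.14 s

Phase 3 (constant speed): v₀ = 20.8 m/s, a = 0 m/s².
Constant speed: t = d/v = 197/20.8 = 9.45 s
Final speed = 20.8 m/s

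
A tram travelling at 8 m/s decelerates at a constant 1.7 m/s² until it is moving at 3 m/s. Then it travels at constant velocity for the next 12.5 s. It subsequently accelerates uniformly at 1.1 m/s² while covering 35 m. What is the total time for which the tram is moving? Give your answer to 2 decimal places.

Phase 1 (decelerating): v₀ = 8.00 m/s, a = -1.7 m/s².
v = v₀ + at → t = (3 − 8.00) / -1.7 = 2.94 s
v² = v₀² + 2aΔx → Δx = (3² − 8.00²)/(2·-1.7) = 16.2 m

Phase 2 (constant speed): v₀ = 3.00 m/s, a = 0 m/s².
v = v₀ + at = 3.00 + (0)(12.5) = 3.00 m/s
Δx = v₀t + ½at² = 3.00·12.5 + 0.5·0·12.5² = 37.5 m

Phase 3 (accelerating): v₀ = 3.00 m/s, a = 1.1 m/s².
v² = v₀² + 2aΔx = 3.00² + 2·1.1·35 = 86.0 → v = 9.27 m/s
t = (v − v₀)/a = (9.27 − 3.00)/1.1 = 5.70 s
Total time = 2.94 + 12.5 + 5.70 = 21.1 s

21.14 s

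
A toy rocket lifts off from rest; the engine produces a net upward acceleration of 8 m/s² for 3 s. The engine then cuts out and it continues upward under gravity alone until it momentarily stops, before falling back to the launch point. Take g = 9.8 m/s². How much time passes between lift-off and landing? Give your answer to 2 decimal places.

Phase 1 (powered ascent): v₀ = 0 m/s, a = 8 m/s².
v = v₀ + at = 0 + (8)(3) = 24.0 m/s
Δx = v₀t + ½at² = 0·3 + 0.5·8·3² = 36.0 m

Phase 2 (coasting upward): v₀ = 24.0 m/s, a = -9.8 m/s².
v = v₀ + at → t = (0 − 24.0) / -9.8 = 2.45 s
v² = v₀² + 2aΔx → Δx = (0² − 24.0²)/(2·-9.8) = 29.4 m

Phase 3 (free fall): v₀ = 0 m/s, a = -9.8 m/s².
Falls 65.4 m from rest: t = √(2·65.4/9.8) = 3.65 s; v = g·t = 35.8 m/s.
Total time = 3.00 + 2.45 + 3.65 = 9.10 s

9.10 s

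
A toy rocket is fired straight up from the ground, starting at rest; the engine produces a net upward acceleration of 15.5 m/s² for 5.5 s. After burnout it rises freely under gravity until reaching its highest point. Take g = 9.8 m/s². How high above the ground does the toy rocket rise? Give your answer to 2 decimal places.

605.23 m

Phase 1 (powered ascent): v₀ = 0 m/s, a = 15.5 m/s².
v = v₀ + at = 0 + (15.5)(5.5) = 85.2 m/s
Δx = v₀t + ½at² = 0·5.5 + 0.5·15.5·5.5² = 234 m

Phase 2 (coasting upward): v₀ = 85.2 m/s, a = -9.8 m/s².
v = v₀ + at → t = (0 − 85.2) / -9.8 = 8.70 s
v² = v₀² + 2aΔx → Δx = (0² − 85.2²)/(2·-9.8) = 371 m
Maximum height = 234 + 371 = 605 m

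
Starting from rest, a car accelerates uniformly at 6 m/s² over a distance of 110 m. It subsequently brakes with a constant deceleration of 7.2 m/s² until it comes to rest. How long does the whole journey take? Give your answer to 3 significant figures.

Phase 1 (accelerating): v₀ = 0 m/s, a = 6 m/s².
v² = v₀² + 2aΔx = 0² + 2·6·110 = 1320 → v = 36.3 m/s
t = (v − v₀)/a = (36.3 − 0)/6 = 6.06 s

Phase 2 (decelerating): v₀ = 36.3 m/s, a = -7.2 m/s².
v = v₀ + at → t = (0 − 36.3) / -7.2 = 5.05 s
v² = v₀² + 2aΔx → Δx = (0² − 36.3²)/(2·-7.2) = 91.7 m
Total time = 6.06 + 5.05 = 11.1 s

11.1 s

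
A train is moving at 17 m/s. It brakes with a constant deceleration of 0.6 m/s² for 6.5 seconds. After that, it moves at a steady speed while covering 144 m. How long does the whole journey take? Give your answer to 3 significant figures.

Phase 1 (decelerating): v₀ = 17.0 m/s, a = -0.6 m/s².
v = v₀ + at = 17.0 + (-0.6)(6.5) = 13.1 m/s
Δx = v₀t + ½at² = 17.0·6.5 + 0.5·-0.6·6.5² = 97.8 m

Phase 2 (constant speed): v₀ = 13.1 m/s, a = 0 m/s².
Constant speed: t = d/v = 144/13.1 = 11.0 s
Total time = 6.50 + 11.0 = 17.5 s

17.5 s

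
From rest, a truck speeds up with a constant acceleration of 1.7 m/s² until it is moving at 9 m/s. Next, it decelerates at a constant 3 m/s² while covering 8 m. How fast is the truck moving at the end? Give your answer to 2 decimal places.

Phase 1 (accelerating): v₀ = 0 m/s, a = 1.7 m/s².
v = v₀ + at → t = (9 − 0) / 1.7 = 5.29 s
v² = v₀² + 2aΔx → Δx = (9² − 0²)/(2·1.7) = 23.8 m

Phase 2 (decelerating): v₀ = 9.00 m/s, a = -3 m/s².
v² = v₀² + 2aΔx = 9.00² + 2·-3·8 = 33.0 → v = 5.74 m/s
t = (v − v₀)/a = (5.74 − 9.00)/-3 = 1.09 s
Final speed = 5.74 m/s

5.74 m/s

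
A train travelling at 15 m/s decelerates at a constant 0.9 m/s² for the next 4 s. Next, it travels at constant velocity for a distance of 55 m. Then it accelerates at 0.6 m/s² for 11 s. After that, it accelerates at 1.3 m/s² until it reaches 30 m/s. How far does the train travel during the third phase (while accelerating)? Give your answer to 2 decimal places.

161.70 m

Phase 1 (decelerating): v₀ = 15.0 m/s, a = -0.9 m/s².
v = v₀ + at = 15.0 + (-0.9)(4) = 11.4 m/s
Δx = v₀t + ½at² = 15.0·4 + 0.5·-0.9·4² = 52.8 m

Phase 2 (constant speed): v₀ = 11.4 m/s, a = 0 m/s².
Constant speed: t = d/v = 55/11.4 = 4.82 s

Phase 3 (accelerating): v₀ = 11.4 m/s, a = 0.6 m/s².
v = v₀ + at = 11.4 + (0.6)(11) = 18.0 m/s
Δx = v₀t + ½at² = 11.4·11 + 0.5·0.6·11² = 162 m
Distance in phase 3 = 162 m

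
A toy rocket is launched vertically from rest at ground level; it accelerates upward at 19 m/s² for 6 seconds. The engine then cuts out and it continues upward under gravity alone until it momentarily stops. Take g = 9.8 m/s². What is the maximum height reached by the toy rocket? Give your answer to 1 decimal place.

Phase 1 (powered ascent): v₀ = 0 m/s, a = 19 m/s².
v = v₀ + at = 0 + (19)(6) = 114 m/s
Δx = v₀t + ½at² = 0·6 + 0.5·19·6² = 342 m

Phase 2 (coasting upward): v₀ = 114 m/s, a = -9.8 m/s².
v = v₀ + at → t = (0 − 114) / -9.8 = 11.6 s
v² = v₀² + 2aΔx → Δx = (0² − 114²)/(2·-9.8) = 663 m
Maximum height = 342 + 663 = 1010 m

1005.1 m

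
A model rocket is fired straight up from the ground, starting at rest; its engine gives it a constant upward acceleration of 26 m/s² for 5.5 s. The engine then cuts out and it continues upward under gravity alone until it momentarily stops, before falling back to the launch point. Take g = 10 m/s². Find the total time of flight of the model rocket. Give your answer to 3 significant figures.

Phase 1 (powered ascent): v₀ = 0 m/s, a = 26 m/s².
v = v₀ + at = 0 + (26)(5.5) = 143 m/s
Δx = v₀t + ½at² = 0·5.5 + 0.5·26·5.5² = 393 m

Phase 2 (coasting upward): v₀ = 143 m/s, a = -10 m/s².
v = v₀ + at → t = (0 − 143) / -10 = 14.3 s
v² = v₀² + 2aΔx → Δx = (0² − 143²)/(2·-10) = 1020 m

Phase 3 (free fall): v₀ = 0 m/s, a = -10 m/s².
Falls 1420 m from rest: t = √(2·1420/10) = 16.8 s; v = g·t = 168 m/s.
Total time = 5.50 + 14.3 + 16.8 = 36.6 s

36.6 s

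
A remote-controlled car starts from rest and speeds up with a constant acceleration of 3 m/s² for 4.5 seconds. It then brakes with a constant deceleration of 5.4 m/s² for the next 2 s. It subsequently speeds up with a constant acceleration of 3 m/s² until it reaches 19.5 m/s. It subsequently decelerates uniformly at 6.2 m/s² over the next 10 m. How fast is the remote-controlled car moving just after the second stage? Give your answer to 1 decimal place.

2.7 m/s

Phase 1 (accelerating): v₀ = 0 m/s, a = 3 m/s².
v = v₀ + at = 0 + (3)(4.5) = 13.5 m/s
Δx = v₀t + ½at² = 0·4.5 + 0.5·3·4.5² = 30.4 m

Phase 2 (decelerating): v₀ = 13.5 m/s, a = -5.4 m/s².
v = v₀ + at = 13.5 + (-5.4)(2) = 2.70 m/s
Δx = v₀t + ½at² = 13.5·2 + 0.5·-5.4·2² = 16.2 m
Speed at end of phase 2 = 2.70 m/s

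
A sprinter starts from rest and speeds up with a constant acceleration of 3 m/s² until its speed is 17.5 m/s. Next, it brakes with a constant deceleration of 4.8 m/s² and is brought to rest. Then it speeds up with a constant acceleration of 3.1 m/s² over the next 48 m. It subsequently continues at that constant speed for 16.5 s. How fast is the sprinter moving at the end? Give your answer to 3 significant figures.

Phase 1 (accelerating): v₀ = 0 m/s, a = 3 m/s².
v = v₀ + at → t = (17.5 − 0) / 3 = 5.83 s
v² = v₀² + 2aΔx → Δx = (17.5² − 0²)/(2·3) = 51.0 m

Phase 2 (decelerating): v₀ = 17.5 m/s, a = -4.8 m/s².
v = v₀ + at → t = (0 − 17.5) / -4.8 = 3.65 s
v² = v₀² + 2aΔx → Δx = (0² − 17.5²)/(2·-4.8) = 31.9 m

Phase 3 (accelerating): v₀ = 0 m/s, a = 3.1 m/s².
v² = v₀² + 2aΔx = 0² + 2·3.1·48 = 298 → v = 17.3 m/s
t = (v − v₀)/a = (17.3 − 0)/3.1 = 5.56 s

Phase 4 (constant speed): v₀ = 17.3 m/s, a = 0 m/s².
v = v₀ + at = 17.3 + (0)(16.5) = 17.3 m/s
Δx = v₀t + ½at² = 17.3·16.5 + 0.5·0·16.5² = 285 m
Final speed = 17.3 m/s

17.3 m/s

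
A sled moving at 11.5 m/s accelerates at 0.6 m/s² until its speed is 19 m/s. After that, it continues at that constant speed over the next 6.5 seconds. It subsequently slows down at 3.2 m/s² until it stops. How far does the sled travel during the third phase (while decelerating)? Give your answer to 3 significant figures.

56.4 m

Phase 1 (accelerating): v₀ = 11.5 m/s, a = 0.6 m/s².
v = v₀ + at → t = (19 − 11.5) / 0.6 = 12.5 s
v² = v₀² + 2aΔx → Δx = (19² − 11.5²)/(2·0.6) = 191 m

Phase 2 (constant speed): v₀ = 19.0 m/s, a = 0 m/s².
v = v₀ + at = 19.0 + (0)(6.5) = 19.0 m/s
Δx = v₀t + ½at² = 19.0·6.5 + 0.5·0·6.5² = 124 m

Phase 3 (decelerating): v₀ = 19.0 m/s, a = -3.2 m/s².
v = v₀ + at → t = (0 − 19.0) / -3.2 = 5.94 s
v² = v₀² + 2aΔx → Δx = (0² − 19.0²)/(2·-3.2) = 56.4 m
Distance in phase 3 = 56.4 m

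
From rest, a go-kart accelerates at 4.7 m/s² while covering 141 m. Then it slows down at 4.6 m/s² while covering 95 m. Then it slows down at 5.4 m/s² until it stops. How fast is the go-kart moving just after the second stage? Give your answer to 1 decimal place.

21.2 m/s

Phase 1 (accelerating): v₀ = 0 m/s, a = 4.7 m/s².
v² = v₀² + 2aΔx = 0² + 2·4.7·141 = 1330 → v = 36.4 m/s
t = (v − v₀)/a = (36.4 − 0)/4.7 = 7.75 s

Phase 2 (decelerating): v₀ = 36.4 m/s, a = -4.6 m/s².
v² = v₀² + 2aΔx = 36.4² + 2·-4.6·95 = 451 → v = 21.2 m/s
t = (v − v₀)/a = (21.2 − 36.4)/-4.6 = 3.30 s
Speed at end of phase 2 = 21.2 m/s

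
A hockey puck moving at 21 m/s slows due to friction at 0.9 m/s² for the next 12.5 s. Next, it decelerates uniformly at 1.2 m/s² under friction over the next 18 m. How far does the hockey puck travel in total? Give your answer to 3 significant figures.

210 m

Phase 1 (decelerating): v₀ = 21.0 m/s, a = -0.9 m/s².
v = v₀ + at = 21.0 + (-0.9)(12.5) = 9.75 m/s
Δx = v₀t + ½at² = 21.0·12.5 + 0.5·-0.9·12.5² = 192 m

Phase 2 (decelerating): v₀ = 9.75 m/s, a = -1.2 m/s².
v² = v₀² + 2aΔx = 9.75² + 2·-1.2·18 = 51.9 → v = 7.20 m/s
t = (v − v₀)/a = (7.20 − 9.75)/-1.2 = 2.12 s
Total distance = 192 + 18.0 = 210 m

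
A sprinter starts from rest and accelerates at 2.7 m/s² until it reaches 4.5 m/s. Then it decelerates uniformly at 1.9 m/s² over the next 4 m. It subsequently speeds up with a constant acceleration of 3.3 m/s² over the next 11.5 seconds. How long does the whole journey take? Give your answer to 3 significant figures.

Phase 1 (accelerating): v₀ = 0 m/s, a = 2.7 m/s².
v = v₀ + at → t = (4.5 − 0) / 2.7 = 1.67 s
v² = v₀² + 2aΔx → Δx = (4.5² − 0²)/(2·2.7) = 3.75 m

Phase 2 (decelerating): v₀ = 4.50 m/s, a = -1.9 m/s².
v² = v₀² + 2aΔx = 4.50² + 2·-1.9·4 = 5.05 → v = 2.25 m/s
t = (v − v₀)/a = (2.25 − 4.50)/-1.9 = 1.19 s

Phase 3 (accelerating): v₀ = 2.25 m/s, a = 3.3 m/s².
v = v₀ + at = 2.25 + (3.3)(11.5) = 40.2 m/s
Δx = v₀t + ½at² = 2.25·11.5 + 0.5·3.3·11.5² = 244 m
Total time = 1.67 + 1.19 + 11.5 = 14.4 s

14.4 s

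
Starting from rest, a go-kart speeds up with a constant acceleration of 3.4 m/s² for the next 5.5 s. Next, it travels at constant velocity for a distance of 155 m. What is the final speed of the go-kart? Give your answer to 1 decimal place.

Phase 1 (accelerating): v₀ = 0 m/s, a = 3.4 m/s².
v = v₀ + at = 0 + (3.4)(5.5) = 18.7 m/s
Δx = v₀t + ½at² = 0·5.5 + 0.5·3.4·5.5² = 51.4 m

Phase 2 (constant speed): v₀ = 18.7 m/s, a = 0 m/s².
Constant speed: t = d/v = 155/18.7 = 8.29 s
Final speed = 18.7 m/s

18.7 m/s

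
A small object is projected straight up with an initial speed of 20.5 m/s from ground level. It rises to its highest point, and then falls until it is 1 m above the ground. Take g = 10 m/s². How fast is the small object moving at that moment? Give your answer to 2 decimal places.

Phase 1 (rising): v₀ = 20.5 m/s, a = -10 m/s².
v = v₀ + at → t = (0 − 20.5) / -10 = 2.05 s
v² = v₀² + 2aΔx → Δx = (0² − 20.5²)/(2·-10) = 21.0 m

Phase 2 (falling): v₀ = 0 m/s, a = -10 m/s².
Falls 20.0 m from rest: t = √(2·20.0/10) = 2.00 s; v = g·t = 20.0 m/s.
Final speed = 20.0 m/s

20.01 m/s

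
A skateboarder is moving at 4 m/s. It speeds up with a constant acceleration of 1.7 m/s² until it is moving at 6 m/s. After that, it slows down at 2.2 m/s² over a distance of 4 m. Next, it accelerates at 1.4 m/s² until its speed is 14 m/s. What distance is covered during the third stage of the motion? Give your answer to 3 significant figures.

Phase 1 (accelerating): v₀ = 4.00 m/s, a = 1.7 m/s².
v = v₀ + at → t = (6 − 4.00) / 1.7 = 1.18 s
v² = v₀² + 2aΔx → Δx = (6² − 4.00²)/(2·1.7) = 5.88 m

Phase 2 (decelerating): v₀ = 6.00 m/s, a = -2.2 m/s².
v² = v₀² + 2aΔx = 6.00² + 2·-2.2·4 = 18.4 → v = 4.29 m/s
t = (v − v₀)/a = (4.29 − 6.00)/-2.2 = 0.777 s

Phase 3 (accelerating): v₀ = 4.29 m/s, a = 1.4 m/s².
v = v₀ + at → t = (14 − 4.29) / 1.4 = 6.94 s
v² = v₀² + 2aΔx → Δx = (14² − 4.29²)/(2·1.4) = 63.4 m
Distance in phase 3 = 63.4 m

63.4 m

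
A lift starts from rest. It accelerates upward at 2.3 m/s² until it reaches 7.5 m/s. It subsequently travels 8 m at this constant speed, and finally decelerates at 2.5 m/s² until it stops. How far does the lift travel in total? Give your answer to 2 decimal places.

31.48 m

Phase 1 (accelerating): v₀ = 0 m/s, a = 2.3 m/s².
v = v₀ + at → t = (7.5 − 0) / 2.3 = 3.26 s
v² = v₀² + 2aΔx → Δx = (7.5² − 0²)/(2·2.3) = 12.2 m

Phase 2 (constant speed): v₀ = 7.50 m/s, a = 0 m/s².
Constant speed: t = d/v = 8/7.50 = 1.07 s

Phase 3 (decelerating): v₀ = 7.50 m/s, a = -2.5 m/s².
v = v₀ + at → t = (0 − 7.50) / -2.5 = 3.00 s
v² = v₀² + 2aΔx → Δx = (0² − 7.50²)/(2·-2.5) = 11.2 m
Total distance = 12.2 + 8.00 + 11.2 = 31.5 m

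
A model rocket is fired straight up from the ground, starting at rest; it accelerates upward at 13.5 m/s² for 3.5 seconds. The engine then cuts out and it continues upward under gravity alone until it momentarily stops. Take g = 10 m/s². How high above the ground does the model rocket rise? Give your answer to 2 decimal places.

194.32 m

Phase 1 (powered ascent): v₀ = 0 m/s, a = 13.5 m/s².
v = v₀ + at = 0 + (13.5)(3.5) = 47.2 m/s
Δx = v₀t + ½at² = 0·3.5 + 0.5·13.5·3.5² = 82.7 m

Phase 2 (coasting upward): v₀ = 47.2 m/s, a = -10 m/s².
v = v₀ + at → t = (0 − 47.2) / -10 = 4.72 s
v² = v₀² + 2aΔx → Δx = (0² − 47.2²)/(2·-10) = 112 m
Maximum height = 82.7 + 112 = 194 m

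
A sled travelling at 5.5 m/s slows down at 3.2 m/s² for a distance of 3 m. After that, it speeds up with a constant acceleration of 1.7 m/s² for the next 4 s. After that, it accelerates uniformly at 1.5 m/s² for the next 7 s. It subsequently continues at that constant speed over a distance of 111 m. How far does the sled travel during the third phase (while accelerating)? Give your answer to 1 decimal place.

107.6 m

Phase 1 (decelerating): v₀ = 5.50 m/s, a = -3.2 m/s².
v² = v₀² + 2aΔx = 5.50² + 2·-3.2·3 = 11.0 → v = 3.32 m/s
t = (v − v₀)/a = (3.32 − 5.50)/-3.2 = 0.680 s

Phase 2 (accelerating): v₀ = 3.32 m/s, a = 1.7 m/s².
v = v₀ + at = 3.32 + (1.7)(4) = 10.1 m/s
Δx = v₀t + ½at² = 3.32·4 + 0.5·1.7·4² = 26.9 m

Phase 3 (accelerating): v₀ = 10.1 m/s, a = 1.5 m/s².
v = v₀ + at = 10.1 + (1.5)(7) = 20.6 m/s
Δx = v₀t + ½at² = 10.1·7 + 0.5·1.5·7² = 108 m
Distance in phase 3 = 108 m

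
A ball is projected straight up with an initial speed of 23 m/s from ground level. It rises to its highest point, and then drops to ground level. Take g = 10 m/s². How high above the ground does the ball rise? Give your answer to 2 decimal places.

Phase 1 (rising): v₀ = 23.0 m/s, a = -10 m/s².
v = v₀ + at → t = (0 − 23.0) / -10 = 2.30 s
v² = v₀² + 2aΔx → Δx = (0² − 23.0²)/(2·-10) = 26.4 m
Maximum height = 26.4 m

26.45 m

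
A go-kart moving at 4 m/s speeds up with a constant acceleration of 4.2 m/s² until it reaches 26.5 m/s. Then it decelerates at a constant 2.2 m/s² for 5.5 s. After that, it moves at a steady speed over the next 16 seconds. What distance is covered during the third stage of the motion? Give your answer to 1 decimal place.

230.4 m

Phase 1 (accelerating): v₀ = 4.00 m/s, a = 4.2 m/s².
v = v₀ + at → t = (26.5 − 4.00) / 4.2 = 5.36 s
v² = v₀² + 2aΔx → Δx = (26.5² − 4.00²)/(2·4.2) = 81.7 m

Phase 2 (decelerating): v₀ = 26.5 m/s, a = -2.2 m/s².
v = v₀ + at = 26.5 + (-2.2)(5.5) = 14.4 m/s
Δx = v₀t + ½at² = 26.5·5.5 + 0.5·-2.2·5.5² = 112 m

Phase 3 (constant speed): v₀ = 14.4 m/s, a = 0 m/s².
v = v₀ + at = 14.4 + (0)(16) = 14.4 m/s
Δx = v₀t + ½at² = 14.4·16 + 0.5·0·16² = 230 m
Distance in phase 3 = 230 m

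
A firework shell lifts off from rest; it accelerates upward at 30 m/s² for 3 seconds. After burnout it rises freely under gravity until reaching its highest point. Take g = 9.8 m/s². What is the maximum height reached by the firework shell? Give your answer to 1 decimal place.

548.3 m

Phase 1 (powered ascent): v₀ = 0 m/s, a = 30 m/s².
v = v₀ + at = 0 + (30)(3) = 90.0 m/s
Δx = v₀t + ½at² = 0·3 + 0.5·30·3² = 135 m

Phase 2 (coasting upward): v₀ = 90.0 m/s, a = -9.8 m/s².
v = v₀ + at → t = (0 − 90.0) / -9.8 = 9.18 s
v² = v₀² + 2aΔx → Δx = (0² − 90.0²)/(2·-9.8) = 413 m
Maximum height = 135 + 413 = 548 m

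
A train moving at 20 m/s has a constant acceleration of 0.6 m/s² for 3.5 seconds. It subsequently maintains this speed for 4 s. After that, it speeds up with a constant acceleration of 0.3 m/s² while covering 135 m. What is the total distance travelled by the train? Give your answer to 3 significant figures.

Phase 1 (accelerating): v₀ = 20.0 m/s, a = 0.6 m/s².
v = v₀ + at = 20.0 + (0.6)(3.5) = 22.1 m/s
Δx = v₀t + ½at² = 20.0·3.5 + 0.5·0.6·3.5² = 73.7 m

Phase 2 (constant speed): v₀ = 22.1 m/s, a = 0 m/s².
v = v₀ + at = 22.1 + (0)(4) = 22.1 m/s
Δx = v₀t + ½at² = 22.1·4 + 0.5·0·4² = 88.4 m

Phase 3 (accelerating): v₀ = 22.1 m/s, a = 0.3 m/s².
v² = v₀² + 2aΔx = 22.1² + 2·0.3·135 = 569 → v = 23.9 m/s
t = (v − v₀)/a = (23.9 − 22.1)/0.3 = 5.87 s
Total distance = 73.7 + 88.4 + 135 = 297 m

297 m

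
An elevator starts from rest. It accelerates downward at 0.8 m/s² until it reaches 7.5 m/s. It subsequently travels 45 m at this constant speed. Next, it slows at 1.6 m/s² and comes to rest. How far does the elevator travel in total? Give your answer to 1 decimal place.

97.7 m

Phase 1 (accelerating): v₀ = 0 m/s, a = 0.8 m/s².
v = v₀ + at → t = (7.5 − 0) / 0.8 = 9.38 s
v² = v₀² + 2aΔx → Δx = (7.5² − 0²)/(2·0.8) = 35.2 m

Phase 2 (constant speed): v₀ = 7.50 m/s, a = 0 m/s².
Constant speed: t = d/v = 45/7.50 = 6.00 s

Phase 3 (decelerating): v₀ = 7.50 m/s, a = -1.6 m/s².
v = v₀ + at → t = (0 − 7.50) / -1.6 = 4.69 s
v² = v₀² + 2aΔx → Δx = (0² − 7.50²)/(2·-1.6) = 17.6 m
Total distance = 35.2 + 45.0 + 17.6 = 97.7 m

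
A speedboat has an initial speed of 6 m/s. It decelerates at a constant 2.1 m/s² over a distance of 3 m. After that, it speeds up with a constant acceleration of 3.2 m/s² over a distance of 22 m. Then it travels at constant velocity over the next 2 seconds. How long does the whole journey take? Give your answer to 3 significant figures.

5.05 s

Phase 1 (decelerating): v₀ = 6.00 m/s, a = -2.1 m/s².
v² = v₀² + 2aΔx = 6.00² + 2·-2.1·3 = 23.4 → v = 4.84 m/s
t = (v − v₀)/a = (4.84 − 6.00)/-2.1 = 0.554 s

Phase 2 (accelerating): v₀ = 4.84 m/s, a = 3.2 m/s².
v² = v₀² + 2aΔx = 4.84² + 2·3.2·22 = 164 → v = 12.8 m/s
t = (v − v₀)/a = (12.8 − 4.84)/3.2 = 2.49 s

Phase 3 (constant speed): v₀ = 12.8 m/s, a = 0 m/s².
v = v₀ + at = 12.8 + (0)(2) = 12.8 m/s
Δx = v₀t + ½at² = 12.8·2 + 0.5·0·2² = 25.6 m
Total time = 0.554 + 2.49 + 2.00 = 5.05 s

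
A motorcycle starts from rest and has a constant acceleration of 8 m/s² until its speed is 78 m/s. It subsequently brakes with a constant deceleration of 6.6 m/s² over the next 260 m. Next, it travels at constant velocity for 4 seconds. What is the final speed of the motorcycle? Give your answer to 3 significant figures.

51.5 m/s

Phase 1 (accelerating): v₀ = 0 m/s, a = 8 m/s².
v = v₀ + at → t = (78 − 0) / 8 = 9.75 s
v² = v₀² + 2aΔx → Δx = (78² − 0²)/(2·8) = 380 m

Phase 2 (decelerating): v₀ = 78.0 m/s, a = -6.6 m/s².
v² = v₀² + 2aΔx = 78.0² + 2·-6.6·260 = 2650 → v = 51.5 m/s
t = (v − v₀)/a = (51.5 − 78.0)/-6.6 = 4.02 s

Phase 3 (constant speed): v₀ = 51.5 m/s, a = 0 m/s².
v = v₀ + at = 51.5 + (0)(4) = 51.5 m/s
Δx = v₀t + ½at² = 51.5·4 + 0.5·0·4² = 206 m
Final speed = 51.5 m/s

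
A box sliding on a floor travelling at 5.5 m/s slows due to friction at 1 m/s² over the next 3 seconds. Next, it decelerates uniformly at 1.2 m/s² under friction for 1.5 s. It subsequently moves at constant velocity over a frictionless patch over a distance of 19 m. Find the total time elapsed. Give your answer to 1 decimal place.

31.6 s

Phase 1 (decelerating): v₀ = 5.50 m/s, a = -1 m/s².
v = v₀ + at = 5.50 + (-1)(3) = 2.50 m/s
Δx = v₀t + ½at² = 5.50·3 + 0.5·-1·3² = 12.0 m

Phase 2 (decelerating): v₀ = 2.50 m/s, a = -1.2 m/s².
v = v₀ + at = 2.50 + (-1.2)(1.5) = 0.700 m/s
Δx = v₀t + ½at² = 2.50·1.5 + 0.5·-1.2·1.5² = 2.40 m

Phase 3 (constant speed): v₀ = 0.700 m/s, a = 0 m/s².
Constant speed: t = d/v = 19/0.700 = 27.1 s
Total time = 3.00 + 1.50 + 27.1 = 31.6 s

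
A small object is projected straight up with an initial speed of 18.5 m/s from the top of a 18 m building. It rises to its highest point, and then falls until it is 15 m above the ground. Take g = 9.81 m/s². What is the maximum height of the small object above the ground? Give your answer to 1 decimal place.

Phase 1 (rising): v₀ = 18.5 m/s, a = -9.81 m/s².
v = v₀ + at → t = (0 − 18.5) / -9.81 = 1.89 s
v² = v₀² + 2aΔx → Δx = (0² − 18.5²)/(2·-9.81) = 17.4 m
Maximum height = 18 + 17.4 = 35.4 m

35.4 m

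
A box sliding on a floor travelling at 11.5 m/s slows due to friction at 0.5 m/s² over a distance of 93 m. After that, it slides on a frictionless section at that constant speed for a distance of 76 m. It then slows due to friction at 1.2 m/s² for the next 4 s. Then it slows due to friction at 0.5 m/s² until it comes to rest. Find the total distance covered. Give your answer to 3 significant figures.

Phase 1 (decelerating): v₀ = 11.5 m/s, a = -0.5 m/s².
v² = v₀² + 2aΔx = 11.5² + 2·-0.5·93 = 39.2 → v = 6.26 m/s
t = (v − v₀)/a = (6.26 − 11.5)/-0.5 = 10.5 s

Phase 2 (constant speed): v₀ = 6.26 m/s, a = 0 m/s².
Constant speed: t = d/v = 76/6.26 = 12.1 s

Phase 3 (decelerating): v₀ = 6.26 m/s, a = -1.2 m/s².
v = v₀ + at = 6.26 + (-1.2)(4) = 1.46 m/s
Δx = v₀t + ½at² = 6.26·4 + 0.5·-1.2·4² = 15.5 m

Phase 4 (decelerating): v₀ = 1.46 m/s, a = -0.5 m/s².
v = v₀ + at → t = (0 − 1.46) / -0.5 = 2.93 s
v² = v₀² + 2aΔx → Δx = (0² − 1.46²)/(2·-0.5) = 2.15 m
Total distance = 93.0 + 76.0 + 15.5 + 2.15 = 187 m

187 m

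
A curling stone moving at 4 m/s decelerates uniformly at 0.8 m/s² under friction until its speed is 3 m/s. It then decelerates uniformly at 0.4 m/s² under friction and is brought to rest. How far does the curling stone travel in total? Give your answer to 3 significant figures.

15.6 m

Phase 1 (decelerating): v₀ = 4.00 m/s, a = -0.8 m/s².
v = v₀ + at → t = (3 − 4.00) / -0.8 = 1.25 s
v² = v₀² + 2aΔx → Δx = (3² − 4.00²)/(2·-0.8) = 4.38 m

Phase 2 (decelerating): v₀ = 3.00 m/s, a = -0.4 m/s².
v = v₀ + at → t = (0 − 3.00) / -0.4 = 7.50 s
v² = v₀² + 2aΔx → Δx = (0² − 3.00²)/(2·-0.4) = 11.2 m
Total distance = 4.38 + 11.2 = 15.6 m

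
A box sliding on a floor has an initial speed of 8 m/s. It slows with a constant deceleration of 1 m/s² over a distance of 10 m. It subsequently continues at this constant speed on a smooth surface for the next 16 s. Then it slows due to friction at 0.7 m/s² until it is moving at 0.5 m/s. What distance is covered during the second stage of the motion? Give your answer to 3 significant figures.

Phase 1 (decelerating): v₀ = 8.00 m/s, a = -1 m/s².
v² = v₀² + 2aΔx = 8.00² + 2·-1·10 = 44.0 → v = 6.63 m/s
t = (v − v₀)/a = (6.63 − 8.00)/-1 = 1.37 s

Phase 2 (constant speed): v₀ = 6.63 m/s, a = 0 m/s².
v = v₀ + at = 6.63 + (0)(16) = 6.63 m/s
Δx = v₀t + ½at² = 6.63·16 + 0.5·0·16² = 106 m
Distance in phase 2 = 106 m

106 m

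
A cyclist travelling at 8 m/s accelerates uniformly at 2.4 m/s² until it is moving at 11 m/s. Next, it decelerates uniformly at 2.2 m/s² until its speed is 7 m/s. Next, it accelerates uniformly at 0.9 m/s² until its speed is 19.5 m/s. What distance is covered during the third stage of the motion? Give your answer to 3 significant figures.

184 m

Phase 1 (accelerating): v₀ = 8.00 m/s, a = 2.4 m/s².
v = v₀ + at → t = (11 − 8.00) / 2.4 = 1.25 s
v² = v₀² + 2aΔx → Δx = (11² − 8.00²)/(2·2.4) = 11.9 m

Phase 2 (decelerating): v₀ = 11.0 m/s, a = -2.2 m/s².
v = v₀ + at → t = (7 − 11.0) / -2.2 = 1.82 s
v² = v₀² + 2aΔx → Δx = (7² − 11.0²)/(2·-2.2) = 16.4 m

Phase 3 (accelerating): v₀ = 7.00 m/s, a = 0.9 m/s².
v = v₀ + at → t = (19.5 − 7.00) / 0.9 = 13.9 s
v² = v₀² + 2aΔx → Δx = (19.5² − 7.00²)/(2·0.9) = 184 m
Distance in phase 3 = 184 m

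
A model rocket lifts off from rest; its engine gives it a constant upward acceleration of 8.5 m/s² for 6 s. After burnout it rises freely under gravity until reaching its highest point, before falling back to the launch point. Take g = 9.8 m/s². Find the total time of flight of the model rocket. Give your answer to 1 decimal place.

Phase 1 (powered ascent): v₀ = 0 m/s, a = 8.5 m/s².
v = v₀ + at = 0 + (8.5)(6) = 51.0 m/s
Δx = v₀t + ½at² = 0·6 + 0.5·8.5·6² = 153 m

Phase 2 (coasting upward): v₀ = 51.0 m/s, a = -9.8 m/s².
v = v₀ + at → t = (0 − 51.0) / -9.8 = 5.20 s
v² = v₀² + 2aΔx → Δx = (0² − 51.0²)/(2·-9.8) = 133 m

Phase 3 (free fall): v₀ = 0 m/s, a = -9.8 m/s².
Falls 286 m from rest: t = √(2·286/9.8) = 7.64 s; v = g·t = 74.8 m/s.
Total time = 6.00 + 5.20 + 7.64 = 18.8 s

18.8 s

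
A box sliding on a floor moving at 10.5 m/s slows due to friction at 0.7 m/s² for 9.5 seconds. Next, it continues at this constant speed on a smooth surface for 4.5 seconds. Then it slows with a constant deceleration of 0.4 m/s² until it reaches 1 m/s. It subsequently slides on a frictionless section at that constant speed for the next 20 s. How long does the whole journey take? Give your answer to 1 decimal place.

41.1 s

Phase 1 (decelerating): v₀ = 10.5 m/s, a = -0.7 m/s².
v = v₀ + at = 10.5 + (-0.7)(9.5) = 3.85 m/s
Δx = v₀t + ½at² = 10.5·9.5 + 0.5·-0.7·9.5² = 68.2 m

Phase 2 (constant speed): v₀ = 3.85 m/s, a = 0 m/s².
v = v₀ + at = 3.85 + (0)(4.5) = 3.85 m/s
Δx = v₀t + ½at² = 3.85·4.5 + 0.5·0·4.5² = 17.3 m

Phase 3 (decelerating): v₀ = 3.85 m/s, a = -0.4 m/s².
v = v₀ + at → t = (1 − 3.85) / -0.4 = 7.13 s
v² = v₀² + 2aΔx → Δx = (1² − 3.85²)/(2·-0.4) = 17.3 m

Phase 4 (constant speed): v₀ = 1.00 m/s, a = 0 m/s².
v = v₀ + at = 1.00 + (0)(20) = 1.00 m/s
Δx = v₀t + ½at² = 1.00·20 + 0.5·0·20² = 20.0 m
Total time = 9.50 + 4.50 + 7.13 + 20.0 = 41.1 s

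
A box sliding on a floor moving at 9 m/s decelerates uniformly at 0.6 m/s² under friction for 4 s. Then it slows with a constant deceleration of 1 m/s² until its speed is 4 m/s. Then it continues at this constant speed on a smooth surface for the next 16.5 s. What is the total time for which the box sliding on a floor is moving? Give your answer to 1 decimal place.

23.1 s

Phase 1 (decelerating): v₀ = 9.00 m/s, a = -0.6 m/s².
v = v₀ + at = 9.00 + (-0.6)(4) = 6.60 m/s
Δx = v₀t + ½at² = 9.00·4 + 0.5·-0.6·4² = 31.2 m

Phase 2 (decelerating): v₀ = 6.60 m/s, a = -1 m/s².
v = v₀ + at → t = (4 − 6.60) / -1 = 2.60 s
v² = v₀² + 2aΔx → Δx = (4² − 6.60²)/(2·-1) = 13.8 m

Phase 3 (constant speed): v₀ = 4.00 m/s, a = 0 m/s².
v = v₀ + at = 4.00 + (0)(16.5) = 4.00 m/s
Δx = v₀t + ½at² = 4.00·16.5 + 0.5·0·16.5² = 66.0 m
Total time = 4.00 + 2.60 + 16.5 = 23.1 s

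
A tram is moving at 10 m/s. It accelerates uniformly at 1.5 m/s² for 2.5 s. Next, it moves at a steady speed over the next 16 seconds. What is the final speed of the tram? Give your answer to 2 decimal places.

Phase 1 (accelerating): v₀ = 10.0 m/s, a = 1.5 m/s².
v = v₀ + at = 10.0 + (1.5)(2.5) = 13.8 m/s
Δx = v₀t + ½at² = 10.0·2.5 + 0.5·1.5·2.5² = 29.7 m

Phase 2 (constant speed): v₀ = 13.8 m/s, a = 0 m/s².
v = v₀ + at = 13.8 + (0)(16) = 13.8 m/s
Δx = v₀t + ½at² = 13.8·16 + 0.5·0·16² = 220 m
Final speed = 13.8 m/s

13.75 m/s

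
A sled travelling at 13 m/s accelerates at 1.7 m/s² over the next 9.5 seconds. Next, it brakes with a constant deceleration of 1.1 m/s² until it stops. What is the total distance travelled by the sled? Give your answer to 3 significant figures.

Phase 1 (accelerating): v₀ = 13.0 m/s, a = 1.7 m/s².
v = v₀ + at = 13.0 + (1.7)(9.5) = 29.1 m/s
Δx = v₀t + ½at² = 13.0·9.5 + 0.5·1.7·9.5² = 200 m

Phase 2 (decelerating): v₀ = 29.1 m/s, a = -1.1 m/s².
v = v₀ + at → t = (0 − 29.1) / -1.1 = 26.5 s
v² = v₀² + 2aΔx → Δx = (0² − 29.1²)/(2·-1.1) = 386 m
Total distance = 200 + 386 = 586 m

586 m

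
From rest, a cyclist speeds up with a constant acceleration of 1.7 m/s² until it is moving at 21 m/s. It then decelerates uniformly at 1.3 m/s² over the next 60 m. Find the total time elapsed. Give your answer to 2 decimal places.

15.52 s

Phase 1 (accelerating): v₀ = 0 m/s, a = 1.7 m/s².
v = v₀ + at → t = (21 − 0) / 1.7 = 12.4 s
v² = v₀² + 2aΔx → Δx = (21² − 0²)/(2·1.7) = 130 m

Phase 2 (decelerating): v₀ = 21.0 m/s, a = -1.3 m/s².
v² = v₀² + 2aΔx = 21.0² + 2·-1.3·60 = 285 → v = 16.9 m/s
t = (v − v₀)/a = (16.9 − 21.0)/-1.3 = 3.17 s
Total time = 12.4 + 3.17 = 15.5 s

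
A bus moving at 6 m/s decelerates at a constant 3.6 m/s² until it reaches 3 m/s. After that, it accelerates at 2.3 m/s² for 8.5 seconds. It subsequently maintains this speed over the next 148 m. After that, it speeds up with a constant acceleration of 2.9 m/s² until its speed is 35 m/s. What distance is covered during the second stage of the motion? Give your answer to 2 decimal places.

Phase 1 (decelerating): v₀ = 6.00 m/s, a = -3.6 m/s².
v = v₀ + at → t = (3 − 6.00) / -3.6 = 0.833 s
v² = v₀² + 2aΔx → Δx = (3² − 6.00²)/(2·-3.6) = 3.75 m

Phase 2 (accelerating): v₀ = 3.00 m/s, a = 2.3 m/s².
v = v₀ + at = 3.00 + (2.3)(8.5) = 22.5 m/s
Δx = v₀t + ½at² = 3.00·8.5 + 0.5·2.3·8.5² = 109 m
Distance in phase 2 = 109 m

108.59 m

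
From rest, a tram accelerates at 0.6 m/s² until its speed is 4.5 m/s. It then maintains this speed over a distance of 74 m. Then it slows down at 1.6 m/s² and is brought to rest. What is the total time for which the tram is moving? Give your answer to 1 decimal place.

26.8 s

Phase 1 (accelerating): v₀ = 0 m/s, a = 0.6 m/s².
v = v₀ + at → t = (4.5 − 0) / 0.6 = 7.50 s
v² = v₀² + 2aΔx → Δx = (4.5² − 0²)/(2·0.6) = 16.9 m

Phase 2 (constant speed): v₀ = 4.50 m/s, a = 0 m/s².
Constant speed: t = d/v = 74/4.50 = 16.4 s

Phase 3 (decelerating): v₀ = 4.50 m/s, a = -1.6 m/s².
v = v₀ + at → t = (0 − 4.50) / -1.6 = 2.81 s
v² = v₀² + 2aΔx → Δx = (0² − 4.50²)/(2·-1.6) = 6.33 m
Total time = 7.50 + 16.4 + 2.81 = 26.8 s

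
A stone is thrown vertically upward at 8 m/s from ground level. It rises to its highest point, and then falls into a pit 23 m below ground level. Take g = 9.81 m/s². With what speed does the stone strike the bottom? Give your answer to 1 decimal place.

22.7 m/s

Phase 1 (rising): v₀ = 8.00 m/s, a = -9.81 m/s².
v = v₀ + at → t = (0 − 8.00) / -9.81 = 0.815 s
v² = v₀² + 2aΔx → Δx = (0² − 8.00²)/(2·-9.81) = 3.26 m

Phase 2 (falling): v₀ = 0 m/s, a = -9.81 m/s².
Falls 26.3 m from rest: t = √(2·26.3/9.81) = 2.31 s; v = g·t = 22.7 m/s.
Final speed = 22.7 m/s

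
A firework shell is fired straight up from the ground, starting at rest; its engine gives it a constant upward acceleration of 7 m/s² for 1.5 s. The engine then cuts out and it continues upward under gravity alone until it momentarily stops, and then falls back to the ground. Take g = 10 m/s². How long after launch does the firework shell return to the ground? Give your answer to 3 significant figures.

Phase 1 (powered ascent): v₀ = 0 m/s, a = 7 m/s².
v = v₀ + at = 0 + (7)(1.5) = 10.5 m/s
Δx = v₀t + ½at² = 0·1.5 + 0.5·7·1.5² = 7.88 m

Phase 2 (coasting upward): v₀ = 10.5 m/s, a = -10 m/s².
v = v₀ + at → t = (0 − 10.5) / -10 = 1.05 s
v² = v₀² + 2aΔx → Δx = (0² − 10.5²)/(2·-10) = 5.51 m

Phase 3 (free fall): v₀ = 0 m/s, a = -10 m/s².
Falls 13.4 m from rest: t = √(2·13.4/10) = 1.64 s; v = g·t = 16.4 m/s.
Total time = 1.50 + 1.05 + 1.64 = 4.19 s

4.19 s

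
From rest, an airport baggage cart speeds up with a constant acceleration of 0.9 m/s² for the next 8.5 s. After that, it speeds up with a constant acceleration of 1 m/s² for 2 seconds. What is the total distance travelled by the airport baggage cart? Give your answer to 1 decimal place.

49.8 m

Phase 1 (accelerating): v₀ = 0 m/s, a = 0.9 m/s².
v = v₀ + at = 0 + (0.9)(8.5) = 7.65 m/s
Δx = v₀t + ½at² = 0·8.5 + 0.5·0.9·8.5² = 32.5 m

Phase 2 (accelerating): v₀ = 7.65 m/s, a = 1 m/s².
v = v₀ + at = 7.65 + (1)(2) = 9.65 m/s
Δx = v₀t + ½at² = 7.65·2 + 0.5·1·2² = 17.3 m
Total distance = 32.5 + 17.3 = 49.8 m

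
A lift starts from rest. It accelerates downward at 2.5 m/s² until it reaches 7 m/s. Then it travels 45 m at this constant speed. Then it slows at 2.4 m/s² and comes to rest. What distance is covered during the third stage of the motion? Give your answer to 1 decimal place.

Phase 1 (accelerating): v₀ = 0 m/s, a = 2.5 m/s².
v = v₀ + at → t = (7 − 0) / 2.5 = 2.80 s
v² = v₀² + 2aΔx → Δx = (7² − 0²)/(2·2.5) = 9.80 m

Phase 2 (constant speed): v₀ = 7.00 m/s, a = 0 m/s².
Constant speed: t = d/v = 45/7.00 = 6.43 s

Phase 3 (decelerating): v₀ = 7.00 m/s, a = -2.4 m/s².
v = v₀ + at → t = (0 − 7.00) / -2.4 = 2.92 s
v² = v₀² + 2aΔx → Δx = (0² − 7.00²)/(2·-2.4) = 10.2 m
Distance in phase 3 = 10.2 m

10.2 m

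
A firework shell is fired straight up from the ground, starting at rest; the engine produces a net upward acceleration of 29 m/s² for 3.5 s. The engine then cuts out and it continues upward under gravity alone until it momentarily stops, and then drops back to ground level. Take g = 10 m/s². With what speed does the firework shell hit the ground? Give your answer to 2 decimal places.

117.71 m/s

Phase 1 (powered ascent): v₀ = 0 m/s, a = 29 m/s².
v = v₀ + at = 0 + (29)(3.5) = 102 m/s
Δx = v₀t + ½at² = 0·3.5 + 0.5·29·3.5² = 178 m

Phase 2 (coasting upward): v₀ = 102 m/s, a = -10 m/s².
v = v₀ + at → t = (0 − 102) / -10 = 10.2 s
v² = v₀² + 2aΔx → Δx = (0² − 102²)/(2·-10) = 515 m

Phase 3 (free fall): v₀ = 0 m/s, a = -10 m/s².
Falls 693 m from rest: t = √(2·693/10) = 11.8 s; v = g·t = 118 m/s.
Impact speed = 118 m/s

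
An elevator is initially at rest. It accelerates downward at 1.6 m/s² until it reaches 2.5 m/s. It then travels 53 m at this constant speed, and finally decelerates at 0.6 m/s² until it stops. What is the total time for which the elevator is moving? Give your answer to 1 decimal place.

26.9 s

Phase 1 (accelerating): v₀ = 0 m/s, a = 1.6 m/s².
v = v₀ + at → t = (2.5 − 0) / 1.6 = 1.56 s
v² = v₀² + 2aΔx → Δx = (2.5² − 0²)/(2·1.6) = 1.95 m

Phase 2 (constant speed): v₀ = 2.50 m/s, a = 0 m/s².
Constant speed: t = d/v = 53/2.50 = 21.2 s

Phase 3 (decelerating): v₀ = 2.50 m/s, a = -0.6 m/s².
v = v₀ + at → t = (0 − 2.50) / -0.6 = 4.17 s
v² = v₀² + 2aΔx → Δx = (0² − 2.50²)/(2·-0.6) = 5.21 m
Total time = 1.56 + 21.2 + 4.17 = 26.9 s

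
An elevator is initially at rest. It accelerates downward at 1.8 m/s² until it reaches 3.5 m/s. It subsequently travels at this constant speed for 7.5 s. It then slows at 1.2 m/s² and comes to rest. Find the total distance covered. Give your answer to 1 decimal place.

Phase 1 (accelerating): v₀ = 0 m/s, a = 1.8 m/s².
v = v₀ + at → t = (3.5 − 0) / 1.8 = 1.94 s
v² = v₀² + 2aΔx → Δx = (3.5² − 0²)/(2·1.8) = 3.40 m

Phase 2 (constant speed): v₀ = 3.50 m/s, a = 0 m/s².
v = v₀ + at = 3.50 + (0)(7.5) = 3.50 m/s
Δx = v₀t + ½at² = 3.50·7.5 + 0.5·0·7.5² = 26.2 m

Phase 3 (decelerating): v₀ = 3.50 m/s, a = -1.2 m/s².
v = v₀ + at → t = (0 − 3.50) / -1.2 = 2.92 s
v² = v₀² + 2aΔx → Δx = (0² − 3.50²)/(2·-1.2) = 5.10 m
Total distance = 3.40 + 26.2 + 5.10 = 34.8 m

34.8 m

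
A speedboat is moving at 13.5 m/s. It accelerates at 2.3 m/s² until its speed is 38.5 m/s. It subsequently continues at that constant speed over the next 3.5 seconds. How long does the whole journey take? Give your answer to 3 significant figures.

14.4 s

Phase 1 (accelerating): v₀ = 13.5 m/s, a = 2.3 m/s².
v = v₀ + at → t = (38.5 − 13.5) / 2.3 = 10.9 s
v² = v₀² + 2aΔx → Δx = (38.5² − 13.5²)/(2·2.3) = 283 m

Phase 2 (constant speed): v₀ = 38.5 m/s, a = 0 m/s².
v = v₀ + at = 38.5 + (0)(3.5) = 38.5 m/s
Δx = v₀t + ½at² = 38.5·3.5 + 0.5·0·3.5² = 135 m
Total time = 10.9 + 3.50 = 14.4 s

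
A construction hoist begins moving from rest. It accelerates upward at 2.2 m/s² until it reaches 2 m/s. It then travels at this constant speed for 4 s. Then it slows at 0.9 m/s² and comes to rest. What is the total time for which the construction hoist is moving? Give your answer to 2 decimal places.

Phase 1 (accelerating): v₀ = 0 m/s, a = 2.2 m/s².
v = v₀ + at → t = (2 − 0) / 2.2 = 0.909 s
v² = v₀² + 2aΔx → Δx = (2² − 0²)/(2·2.2) = 0.909 m

Phase 2 (constant speed): v₀ = 2.00 m/s, a = 0 m/s².
v = v₀ + at = 2.00 + (0)(4) = 2.00 m/s
Δx = v₀t + ½at² = 2.00·4 + 0.5·0·4² = 8.00 m

Phase 3 (decelerating): v₀ = 2.00 m/s, a = -0.9 m/s².
v = v₀ + at → t = (0 − 2.00) / -0.9 = 2.22 s
v² = v₀² + 2aΔx → Δx = (0² − 2.00²)/(2·-0.9) = 2.22 m
Total time = 0.909 + 4.00 + 2.22 = 7.13 s

7.13 s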